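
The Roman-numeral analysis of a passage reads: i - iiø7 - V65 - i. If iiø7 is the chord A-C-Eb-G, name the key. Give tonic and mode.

iiø7 is given as A-C-Eb-G — a half-diminished seventh chord with root A.
iiø7 on A implies A is the supertonic; that puts the tonic at G, and the lowercase numeral fits minor mode.

G minor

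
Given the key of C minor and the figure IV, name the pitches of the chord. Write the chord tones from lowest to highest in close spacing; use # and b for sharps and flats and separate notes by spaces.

F A C

Scale degree 4 in C minor is F; here the chord built on it is altered to a major triad. IV is the major subdominant, borrowed from the parallel major.
So the chord is F-A-C.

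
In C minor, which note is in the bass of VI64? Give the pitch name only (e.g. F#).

Eb

VI in C minor has root Ab; the chord is Ab-C-Eb.
The figure 64 means second inversion — the fifth is in the bass.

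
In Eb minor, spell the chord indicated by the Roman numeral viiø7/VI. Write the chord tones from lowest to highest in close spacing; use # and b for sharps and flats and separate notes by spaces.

The slash marks an applied leading-tone chord: viio of VI. In Eb minor, VI is Cb, so the leading tone to it is Bb, a half step below.
Building a half-diminished seventh chord on Bb gives Bb-Db-Fb-Ab.

Bb Db Fb Ab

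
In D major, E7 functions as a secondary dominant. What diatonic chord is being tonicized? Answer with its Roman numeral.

V

The chord is a dominant seventh chord on E.
A dominant resolves down a perfect fifth: E → A. In D major, A is scale degree 5, i.e. V.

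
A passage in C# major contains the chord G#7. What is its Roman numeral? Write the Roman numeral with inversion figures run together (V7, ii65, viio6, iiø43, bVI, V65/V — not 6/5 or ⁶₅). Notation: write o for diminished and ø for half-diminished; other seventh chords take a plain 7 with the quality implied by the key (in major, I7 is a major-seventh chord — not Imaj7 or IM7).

Stacked in thirds the chord is G#-B#-D#-F#: a dominant seventh chord on G#.
In C# major, G# is the dominant; the diatonic dominant seventh chord there is V7.

V7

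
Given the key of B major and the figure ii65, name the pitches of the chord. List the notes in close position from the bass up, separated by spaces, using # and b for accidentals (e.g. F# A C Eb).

In B major, scale degree 2 is C#, and the diatonic chord built there is a minor seventh chord.
Stacking thirds from C# gives C#-E-G#-B.
With the 65 figure the chord is in first inversion; from the bass E upward in close position it reads E-G#-B-C#.

E G# B C#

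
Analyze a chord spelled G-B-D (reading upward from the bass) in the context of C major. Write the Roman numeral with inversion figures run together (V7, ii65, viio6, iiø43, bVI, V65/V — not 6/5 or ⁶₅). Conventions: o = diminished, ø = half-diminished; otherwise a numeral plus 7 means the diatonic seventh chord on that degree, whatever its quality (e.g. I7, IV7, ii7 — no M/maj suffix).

The pitches G-B-D form a major triad rooted on G.
In C major, G is the dominant; the diatonic major triad there is V.

V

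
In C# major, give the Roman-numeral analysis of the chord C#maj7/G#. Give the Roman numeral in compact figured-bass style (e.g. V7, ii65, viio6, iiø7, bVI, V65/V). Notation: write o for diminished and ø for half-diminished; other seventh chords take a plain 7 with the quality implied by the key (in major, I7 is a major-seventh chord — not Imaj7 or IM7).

Stacked in thirds the chord is C#-E#-G#-B#: a major seventh chord on C#.
C# is scale degree 1 in C# major, and a major seventh chord on that degree is written I7.
With G# in the bass the chord is in second inversion, so the figured bass is 43.

I43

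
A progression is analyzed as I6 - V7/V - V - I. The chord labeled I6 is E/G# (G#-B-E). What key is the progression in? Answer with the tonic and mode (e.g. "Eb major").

E major

I6 is given as G#-B-E — a major triad with root E.
If E is scale degree 1 and the mode makes that degree carry a major triad, the tonic is E and the mode is major.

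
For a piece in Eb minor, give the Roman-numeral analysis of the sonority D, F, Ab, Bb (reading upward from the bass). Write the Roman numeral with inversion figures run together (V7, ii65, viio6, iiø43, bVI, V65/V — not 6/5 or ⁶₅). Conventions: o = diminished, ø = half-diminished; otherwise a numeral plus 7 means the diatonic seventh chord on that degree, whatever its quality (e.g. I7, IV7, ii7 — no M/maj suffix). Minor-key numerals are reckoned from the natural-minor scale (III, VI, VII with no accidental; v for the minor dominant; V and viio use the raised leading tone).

V65

The pitches Bb-D-F-Ab form a dominant seventh chord rooted on Bb.
Bb is scale degree 5 in Eb minor, and a dominant seventh chord on that degree is written V7.
With D in the bass the chord is in first inversion, so the figured bass is 65.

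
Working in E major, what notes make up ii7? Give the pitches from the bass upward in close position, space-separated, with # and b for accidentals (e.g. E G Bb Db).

In E major, the supertonic is F#, and the diatonic chord built there is a minor seventh chord.
Stacking thirds from F# gives F#-A-C#-E.

F# A C# E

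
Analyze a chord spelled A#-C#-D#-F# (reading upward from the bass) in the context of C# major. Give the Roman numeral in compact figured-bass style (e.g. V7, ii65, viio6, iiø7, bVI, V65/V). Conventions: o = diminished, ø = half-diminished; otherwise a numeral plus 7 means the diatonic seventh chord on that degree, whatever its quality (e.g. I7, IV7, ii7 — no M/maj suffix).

ii43

The pitches D#-F#-A#-C# form a minor seventh chord rooted on D#.
In C# major, D# is the supertonic; the diatonic minor seventh chord there is ii7.
With A# in the bass the chord is in second inversion, so the figured bass is 43.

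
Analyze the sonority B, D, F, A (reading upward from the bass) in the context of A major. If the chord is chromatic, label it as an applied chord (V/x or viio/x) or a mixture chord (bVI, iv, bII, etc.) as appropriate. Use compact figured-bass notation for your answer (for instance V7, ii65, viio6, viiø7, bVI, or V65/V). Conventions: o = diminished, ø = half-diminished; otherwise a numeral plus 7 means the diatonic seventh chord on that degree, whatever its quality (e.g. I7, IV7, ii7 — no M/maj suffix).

Stacked in thirds the chord is B-D-F-A: a half-diminished seventh chord on B.
B is the second degree of A major. This is the half-diminished supertonic seventh, borrowed from the parallel minor.

iiø7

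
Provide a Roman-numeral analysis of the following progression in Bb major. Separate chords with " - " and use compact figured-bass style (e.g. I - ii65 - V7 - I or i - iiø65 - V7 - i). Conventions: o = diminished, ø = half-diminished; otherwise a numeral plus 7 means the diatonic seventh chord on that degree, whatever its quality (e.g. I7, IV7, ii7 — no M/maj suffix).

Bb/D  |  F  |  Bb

Bb/D: major triad on Bb = scale degree 1 → I6.
F: major triad on F = scale degree 5 → V.
Bb: major triad on Bb = scale degree 1 → I.

I6 - V - I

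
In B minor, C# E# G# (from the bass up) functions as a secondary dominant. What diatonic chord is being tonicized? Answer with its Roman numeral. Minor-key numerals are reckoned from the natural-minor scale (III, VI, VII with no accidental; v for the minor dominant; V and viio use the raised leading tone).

The chord is a major triad on C#.
A dominant resolves down a perfect fifth: C# → F#. In B minor, F# is scale degree 5, i.e. V.

V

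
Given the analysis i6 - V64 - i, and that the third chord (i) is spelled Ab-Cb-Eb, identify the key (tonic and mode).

Ab minor

The chord Abm is a minor triad rooted on Ab; its label is i.
If Ab is scale degree 1 and the mode makes that degree carry a minor triad, the tonic is Ab and the mode is minor.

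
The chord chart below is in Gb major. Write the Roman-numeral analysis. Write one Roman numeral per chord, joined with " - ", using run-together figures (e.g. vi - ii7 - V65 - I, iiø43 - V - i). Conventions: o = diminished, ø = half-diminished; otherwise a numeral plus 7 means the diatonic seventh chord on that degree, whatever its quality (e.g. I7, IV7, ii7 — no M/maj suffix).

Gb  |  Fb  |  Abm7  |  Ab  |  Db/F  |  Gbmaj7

I - bVII - ii7 - V/V - V6 - I7

Gb: major triad on Gb = scale degree 1 → I.
Fb: major triad on Fb — chromatic; bVII (borrowed from the parallel minor).
Abm7: minor seventh chord on Ab = scale degree 2 → ii7.
Ab: a major triad on Ab, the applied dominant of V → V/V.
Db/F: root Db is the dominant; major triad there is V6.
Gbmaj7: major seventh chord on Gb = scale degree 1 → I7.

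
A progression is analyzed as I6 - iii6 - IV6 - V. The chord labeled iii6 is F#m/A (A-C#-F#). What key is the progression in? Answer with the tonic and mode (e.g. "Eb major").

iii6 is given as A-C#-F# — a minor triad with root F#.
If F# is scale degree 3 and the mode makes that degree carry a minor triad, the tonic is D and the mode is major.

D major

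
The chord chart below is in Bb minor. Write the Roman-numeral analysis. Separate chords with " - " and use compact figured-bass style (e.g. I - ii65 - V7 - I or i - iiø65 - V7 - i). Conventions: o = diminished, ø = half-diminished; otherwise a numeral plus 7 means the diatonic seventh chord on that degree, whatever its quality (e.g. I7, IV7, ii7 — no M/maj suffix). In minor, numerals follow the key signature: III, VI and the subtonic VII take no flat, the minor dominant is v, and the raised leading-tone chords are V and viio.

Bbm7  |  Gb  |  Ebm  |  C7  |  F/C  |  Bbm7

Bbm7 has root Bb, degree 1 in Bb minor, so i7.
Gb: major triad on Gb = scale degree 6 → VI.
Ebm: minor triad on Eb = scale degree 4 → iv.
C7: chromatic; C is V of V, so V7/V.
F/C: root F is the dominant; major triad there is V64.
Bbm7: root Bb is the tonic; minor seventh chord there is i7.

i7 - VI - iv - V7/V - V64 - i7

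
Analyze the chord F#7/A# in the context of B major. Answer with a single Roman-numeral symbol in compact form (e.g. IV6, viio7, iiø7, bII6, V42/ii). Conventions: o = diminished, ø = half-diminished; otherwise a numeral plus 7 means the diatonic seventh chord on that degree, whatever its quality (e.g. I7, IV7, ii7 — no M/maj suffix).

V65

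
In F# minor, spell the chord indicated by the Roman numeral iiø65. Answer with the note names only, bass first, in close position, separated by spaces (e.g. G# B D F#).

In F# minor, scale degree 2 is G#, and the diatonic chord built there is a half-diminished seventh chord.
That chord is spelled G#-B-D-F#.
The figured bass 65 indicates first inversion, placing the third (B) in the bass: B-D-F#-G#.

B D F# G#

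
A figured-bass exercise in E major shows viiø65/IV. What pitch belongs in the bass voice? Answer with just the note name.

B

The applied chord viiø65/IV is rooted on G#: G#-B-D-F#.
The figure 65 means first inversion — the third is in the bass.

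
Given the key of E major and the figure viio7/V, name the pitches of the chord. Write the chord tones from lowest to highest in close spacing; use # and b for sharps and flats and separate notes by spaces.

A# C# E G

viio7/V is a secondary leading-tone chord. The target V is B in E major; the applied chord is rooted a semitone below, on A#.
Building a fully diminished seventh chord on A# gives A#-C#-E-G.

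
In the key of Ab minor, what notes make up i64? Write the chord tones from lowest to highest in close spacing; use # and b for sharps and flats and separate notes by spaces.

Eb Ab Cb

The numeral's case and figure indicate a minor triad. In Ab minor its root, scale degree 1, is Ab.
That chord is spelled Ab-Cb-Eb.
With the 64 figure the chord is in second inversion; from the bass Eb upward in close position it reads Eb-Ab-Cb.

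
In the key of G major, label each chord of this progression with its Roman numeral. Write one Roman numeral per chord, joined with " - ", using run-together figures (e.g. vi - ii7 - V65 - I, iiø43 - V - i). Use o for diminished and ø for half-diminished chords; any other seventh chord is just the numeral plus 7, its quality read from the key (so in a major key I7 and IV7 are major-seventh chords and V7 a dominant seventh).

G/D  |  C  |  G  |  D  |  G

I64 - IV - I - V - I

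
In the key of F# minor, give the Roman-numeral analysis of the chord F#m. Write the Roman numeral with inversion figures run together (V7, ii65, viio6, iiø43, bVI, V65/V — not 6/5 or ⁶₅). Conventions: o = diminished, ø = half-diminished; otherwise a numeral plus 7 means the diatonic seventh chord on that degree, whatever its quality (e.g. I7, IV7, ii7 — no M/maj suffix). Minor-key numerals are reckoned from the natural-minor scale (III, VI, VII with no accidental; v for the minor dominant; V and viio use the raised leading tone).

Stacked in thirds the chord is F#-A-C#: a minor triad on F#.
F# is scale degree 1 in F# minor, and a minor triad on that degree is written i.

i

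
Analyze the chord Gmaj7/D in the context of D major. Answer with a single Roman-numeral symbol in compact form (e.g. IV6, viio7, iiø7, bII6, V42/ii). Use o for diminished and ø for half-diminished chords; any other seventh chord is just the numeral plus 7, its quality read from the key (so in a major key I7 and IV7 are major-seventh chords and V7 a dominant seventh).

Stacked in thirds the chord is G-B-D-F#: a major seventh chord on G.
In D major, G is the subdominant; the diatonic major seventh chord there is IV7.
With D in the bass the chord is in second inversion, so the figured bass is 43.

IV43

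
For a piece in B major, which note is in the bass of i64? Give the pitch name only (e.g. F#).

i in B major has root B; the chord is B-D-F#.
The figure 64 means second inversion — the fifth is in the bass.

F#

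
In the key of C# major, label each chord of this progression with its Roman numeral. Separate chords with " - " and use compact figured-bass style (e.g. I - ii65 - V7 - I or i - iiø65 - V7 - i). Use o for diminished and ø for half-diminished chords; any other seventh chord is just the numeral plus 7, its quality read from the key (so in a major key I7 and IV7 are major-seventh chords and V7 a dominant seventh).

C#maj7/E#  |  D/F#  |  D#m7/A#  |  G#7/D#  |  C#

C#maj7/E# has root C#, degree 1 in C# major, so I65.
D/F#: major triad on D — chromatic; D is the lowered second degree, so this is the Neapolitan sixth, bII6 (third, F#, in the bass — hence the 6).
D#m7/A#: minor seventh chord on D# = scale degree 2 → ii43.
G#7/D#: root G# is the dominant; dominant seventh chord there is V43.
C#: root C# is the tonic; major triad there is I.

I65 - bII6 - ii43 - V43 - I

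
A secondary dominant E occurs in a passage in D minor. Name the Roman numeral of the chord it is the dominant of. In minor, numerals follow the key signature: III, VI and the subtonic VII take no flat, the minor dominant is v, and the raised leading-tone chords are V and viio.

V

The chord is a major triad on E.
A dominant resolves down a perfect fifth: E → A. In D minor, A is scale degree 5, i.e. V.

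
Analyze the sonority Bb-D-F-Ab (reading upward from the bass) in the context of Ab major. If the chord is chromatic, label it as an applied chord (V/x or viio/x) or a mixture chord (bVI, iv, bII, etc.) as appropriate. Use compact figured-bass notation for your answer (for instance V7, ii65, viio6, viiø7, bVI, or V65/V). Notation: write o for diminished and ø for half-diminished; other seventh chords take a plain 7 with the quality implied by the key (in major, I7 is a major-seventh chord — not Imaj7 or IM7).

The pitches Bb-D-F-Ab form a dominant seventh chord rooted on Bb.
Bb is not a diatonic chord root with this quality in Ab major, but it lies a perfect fifth above Eb (V), so the chord functions as an applied dominant of V.

V7/V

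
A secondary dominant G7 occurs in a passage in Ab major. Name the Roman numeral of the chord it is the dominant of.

The chord is a dominant seventh chord on G.
A dominant resolves down a perfect fifth: G → C. In Ab major, C is scale degree 3, i.e. iii.

iii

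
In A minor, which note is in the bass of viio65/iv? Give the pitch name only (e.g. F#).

E

The applied chord viio65/iv is rooted on C#: C#-E-G-Bb.
The figure 65 means first inversion — the third is in the bass.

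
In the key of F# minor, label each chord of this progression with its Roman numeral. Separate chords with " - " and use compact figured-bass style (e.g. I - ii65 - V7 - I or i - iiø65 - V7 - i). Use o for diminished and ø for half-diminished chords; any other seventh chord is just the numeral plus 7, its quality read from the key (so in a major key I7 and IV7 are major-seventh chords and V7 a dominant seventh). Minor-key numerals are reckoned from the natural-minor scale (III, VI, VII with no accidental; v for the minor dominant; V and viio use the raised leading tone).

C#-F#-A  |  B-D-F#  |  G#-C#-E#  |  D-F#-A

C#-F#-A: root F# is the tonic; minor triad there is i64.
B-D-F#: minor triad on B = scale degree 4 → iv.
G#-C#-E# has root C#, degree 5 in F# minor, so V64.
D-F#-A: major triad on D = scale degree 6 → VI.

i64 - iv - V64 - VI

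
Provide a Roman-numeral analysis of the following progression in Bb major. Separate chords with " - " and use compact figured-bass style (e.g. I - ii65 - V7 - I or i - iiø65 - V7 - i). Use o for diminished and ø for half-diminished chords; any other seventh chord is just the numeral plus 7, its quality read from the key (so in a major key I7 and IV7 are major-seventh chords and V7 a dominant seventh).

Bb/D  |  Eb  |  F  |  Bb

Bb/D has root Bb, degree 1 in Bb major, so I6.
Eb: root Eb is the subdominant; major triad there is IV.
F: major triad on F = scale degree 5 → V.
Bb: major triad on Bb = scale degree 1 → I.

I6 - IV - V - I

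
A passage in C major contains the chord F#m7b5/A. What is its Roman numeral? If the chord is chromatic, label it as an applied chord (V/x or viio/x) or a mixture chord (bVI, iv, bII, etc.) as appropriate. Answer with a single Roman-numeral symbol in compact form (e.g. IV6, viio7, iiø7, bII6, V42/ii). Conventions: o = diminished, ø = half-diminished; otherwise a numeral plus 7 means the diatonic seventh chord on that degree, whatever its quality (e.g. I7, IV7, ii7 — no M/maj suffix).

viiø65/V

Stacked in thirds the chord is F#-A-C-E: a half-diminished seventh chord on F#.
F# sits a half step below G (V in C major); a diminished chord there is the applied leading-tone chord of V.
With A in the bass the chord is in first inversion, so the figured bass is 65.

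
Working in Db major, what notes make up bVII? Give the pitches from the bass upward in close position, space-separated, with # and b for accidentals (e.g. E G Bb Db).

Scale degree 7 in Db major is C; lowering it a half step gives Cb. bVII is a major triad on the lowered seventh degree (the subtonic), borrowed from the parallel minor.
So the chord is Cb-Eb-Gb.

Cb Eb Gb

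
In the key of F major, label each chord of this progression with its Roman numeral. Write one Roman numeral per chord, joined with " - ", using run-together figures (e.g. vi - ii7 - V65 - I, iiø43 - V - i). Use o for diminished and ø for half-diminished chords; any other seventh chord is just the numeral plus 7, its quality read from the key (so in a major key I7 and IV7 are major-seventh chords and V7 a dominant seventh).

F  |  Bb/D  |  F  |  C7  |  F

F: root F is the tonic; major triad there is I.
Bb/D: root Bb is the subdominant; major triad there is IV6.
F: root F is the tonic; major triad there is I.
C7 has root C, degree 5 in F major, so V7.
F has root F, degree 1 in F major, so I.

I - IV6 - I - V7 - I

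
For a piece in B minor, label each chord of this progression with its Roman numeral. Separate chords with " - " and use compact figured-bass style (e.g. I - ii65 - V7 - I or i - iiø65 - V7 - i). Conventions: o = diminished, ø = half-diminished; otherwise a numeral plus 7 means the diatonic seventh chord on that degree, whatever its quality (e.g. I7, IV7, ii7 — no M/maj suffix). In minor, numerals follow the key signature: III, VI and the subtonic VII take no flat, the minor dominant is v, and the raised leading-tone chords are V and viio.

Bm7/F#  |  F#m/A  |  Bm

i43 - v6 - i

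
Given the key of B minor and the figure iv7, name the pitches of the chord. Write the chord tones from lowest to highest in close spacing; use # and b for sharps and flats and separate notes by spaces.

E G B D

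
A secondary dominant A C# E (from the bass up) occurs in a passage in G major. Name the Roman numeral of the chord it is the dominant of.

The chord is a major triad on A.
A dominant resolves down a perfect fifth: A → D. In G major, D is scale degree 5, i.e. V.

V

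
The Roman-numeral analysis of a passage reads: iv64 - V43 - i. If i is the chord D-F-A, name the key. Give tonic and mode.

D minor

i is given as D-F-A — a minor triad with root D.
If D is scale degree 1 and the mode makes that degree carry a minor triad, the tonic is D and the mode is minor.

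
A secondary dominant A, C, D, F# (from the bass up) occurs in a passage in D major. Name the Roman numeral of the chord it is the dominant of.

The chord is a dominant seventh chord on D.
A dominant resolves down a perfect fifth: D → G. In D major, G is scale degree 4, i.e. IV.

IV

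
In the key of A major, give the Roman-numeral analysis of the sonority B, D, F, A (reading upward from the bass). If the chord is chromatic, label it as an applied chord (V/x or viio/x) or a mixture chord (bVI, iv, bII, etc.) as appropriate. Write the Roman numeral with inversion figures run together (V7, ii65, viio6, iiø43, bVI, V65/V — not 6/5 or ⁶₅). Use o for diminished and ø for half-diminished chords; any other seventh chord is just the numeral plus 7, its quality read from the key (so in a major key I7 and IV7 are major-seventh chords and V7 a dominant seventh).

iiø7

Stacked in thirds the chord is B-D-F-A: a half-diminished seventh chord on B.
B is the second degree of A major. This is the half-diminished supertonic seventh, borrowed from the parallel minor.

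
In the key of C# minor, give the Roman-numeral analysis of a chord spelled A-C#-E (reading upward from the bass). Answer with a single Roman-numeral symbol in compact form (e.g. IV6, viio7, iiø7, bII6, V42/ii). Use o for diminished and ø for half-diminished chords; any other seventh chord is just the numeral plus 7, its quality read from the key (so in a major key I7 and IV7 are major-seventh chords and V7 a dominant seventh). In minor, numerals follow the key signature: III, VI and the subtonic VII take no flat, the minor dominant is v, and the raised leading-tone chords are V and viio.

Stacked in thirds the chord is A-C#-E: a major triad on A.
In C# minor, A is the submediant; the diatonic major triad there is VI.

VI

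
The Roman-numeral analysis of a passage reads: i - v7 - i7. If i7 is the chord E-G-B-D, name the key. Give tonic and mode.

i7 is given as E-G-B-D — a minor seventh chord with root E.
If E is scale degree 1 and the mode makes that degree carry a minor seventh chord, the tonic is E and the mode is minor.

E minor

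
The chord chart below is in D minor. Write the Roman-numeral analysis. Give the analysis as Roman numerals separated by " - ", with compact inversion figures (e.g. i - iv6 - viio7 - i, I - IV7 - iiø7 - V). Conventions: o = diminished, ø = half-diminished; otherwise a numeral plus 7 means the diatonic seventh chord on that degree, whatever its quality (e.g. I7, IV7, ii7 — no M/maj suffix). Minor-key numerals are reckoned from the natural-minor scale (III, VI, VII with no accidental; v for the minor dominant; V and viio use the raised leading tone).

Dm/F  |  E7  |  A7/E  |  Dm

i6 - V7/V - V43 - i

Dm/F has root D, degree 1 in D minor, so i6.
E7 is the secondary dominant of V (dominant seventh chord on E): V7/V.
A7/E has root A, degree 5 in D minor, so V43.
Dm has root D, degree 1 in D minor, so i.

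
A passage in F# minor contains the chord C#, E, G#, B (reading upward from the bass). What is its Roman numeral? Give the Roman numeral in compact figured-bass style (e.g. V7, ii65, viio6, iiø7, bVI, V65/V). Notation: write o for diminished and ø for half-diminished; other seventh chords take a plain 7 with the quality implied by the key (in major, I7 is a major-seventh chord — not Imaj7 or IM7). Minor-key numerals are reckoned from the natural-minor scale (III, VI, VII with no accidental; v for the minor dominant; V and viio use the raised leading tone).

v7

The pitches C#-E-G#-B form a minor seventh chord rooted on C#.
C# is scale degree 5 in F# minor, and a minor seventh chord on that degree is written v7.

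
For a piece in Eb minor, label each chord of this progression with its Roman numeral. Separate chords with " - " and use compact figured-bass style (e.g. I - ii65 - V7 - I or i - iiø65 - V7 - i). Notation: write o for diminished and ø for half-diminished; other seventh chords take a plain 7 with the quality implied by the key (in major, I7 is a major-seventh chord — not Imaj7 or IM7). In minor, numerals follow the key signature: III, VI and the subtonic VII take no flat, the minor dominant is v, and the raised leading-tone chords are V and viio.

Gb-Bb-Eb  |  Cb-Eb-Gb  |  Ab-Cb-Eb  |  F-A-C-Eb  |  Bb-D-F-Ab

Gb-Bb-Eb: minor triad on Eb = scale degree 1 → i6.
Cb-Eb-Gb has root Cb, degree 6 in Eb minor, so VI.
Ab-Cb-Eb: minor triad on Ab = scale degree 4 → iv.
F-A-C-Eb: chromatic; F is V of V, so V7/V.
Bb-D-F-Ab has root Bb, degree 5 in Eb minor, so V7.

i6 - VI - iv - V7/V - V7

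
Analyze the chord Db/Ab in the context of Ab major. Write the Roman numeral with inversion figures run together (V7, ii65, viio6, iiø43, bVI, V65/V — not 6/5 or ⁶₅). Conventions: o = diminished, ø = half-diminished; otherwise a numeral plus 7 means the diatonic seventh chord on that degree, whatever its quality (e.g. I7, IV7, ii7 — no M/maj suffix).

IV64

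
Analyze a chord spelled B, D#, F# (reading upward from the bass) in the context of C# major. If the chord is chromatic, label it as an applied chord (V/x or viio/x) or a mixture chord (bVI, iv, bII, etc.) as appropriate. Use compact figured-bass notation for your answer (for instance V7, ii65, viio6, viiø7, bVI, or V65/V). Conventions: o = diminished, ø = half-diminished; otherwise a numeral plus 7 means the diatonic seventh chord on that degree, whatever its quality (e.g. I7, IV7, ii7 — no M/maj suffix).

bVII

The pitches B-D#-F# form a major triad rooted on B.
B is the lowered seventh degree of C# major (diatonic 7 would be B#). This is a major triad on the lowered seventh degree (the subtonic), borrowed from the parallel minor.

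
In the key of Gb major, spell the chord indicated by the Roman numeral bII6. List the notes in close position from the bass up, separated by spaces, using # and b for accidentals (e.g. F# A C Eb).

bII6 is the Neapolitan sixth — a major triad on the lowered second degree, here in its customary first inversion. In Gb major that root is Abb.
So the chord is Abb-Cb-Ebb.
The figured bass 6 indicates first inversion, placing the third (Cb) in the bass: Cb-Ebb-Abb.

Cb Ebb Abb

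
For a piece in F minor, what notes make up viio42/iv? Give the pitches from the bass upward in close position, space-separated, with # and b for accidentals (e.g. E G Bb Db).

Gb A C Eb

The slash marks an applied leading-tone chord: viio of iv. In F minor, iv is Bb, so the leading tone to it is A, a half step below.
Building a fully diminished seventh chord on A gives A-C-Eb-Gb.
The figured bass 42 indicates third inversion, placing the seventh (Gb) in the bass: Gb-A-C-Eb.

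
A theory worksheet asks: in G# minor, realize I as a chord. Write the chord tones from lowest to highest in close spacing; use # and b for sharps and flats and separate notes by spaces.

G# B# D#

Scale degree 1 in G# minor is G#; here the chord built on it is altered to a major triad. I is the major tonic (Picardy third), borrowed from the parallel major.
So the chord is G#-B#-D#, a major triad.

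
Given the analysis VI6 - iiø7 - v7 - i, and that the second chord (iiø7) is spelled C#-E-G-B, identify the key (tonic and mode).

B minor

The anchor chord is a half-diminished seventh chord on C#, labeled iiø7.
If C# is scale degree 2 and the mode makes that degree carry a half-diminished seventh chord, the tonic is B and the mode is minor.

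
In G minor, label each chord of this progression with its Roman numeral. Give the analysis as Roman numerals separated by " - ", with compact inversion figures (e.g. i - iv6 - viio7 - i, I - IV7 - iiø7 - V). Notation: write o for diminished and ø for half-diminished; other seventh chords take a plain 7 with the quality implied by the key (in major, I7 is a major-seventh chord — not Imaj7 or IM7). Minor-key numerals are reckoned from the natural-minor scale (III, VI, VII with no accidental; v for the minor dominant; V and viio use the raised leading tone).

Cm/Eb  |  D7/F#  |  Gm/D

iv6 - V65 - i64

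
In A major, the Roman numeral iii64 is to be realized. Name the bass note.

G#

iii in A major has root C#; the chord is C#-E-G#.
The figure 64 means second inversion — the fifth is in the bass.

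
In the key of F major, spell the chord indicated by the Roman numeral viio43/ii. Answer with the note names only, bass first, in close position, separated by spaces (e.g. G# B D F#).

C Eb F# A

The slash marks an applied leading-tone chord: viio of ii. In F major, ii is G, so the leading tone to it is F#, a half step below.
Building a fully diminished seventh chord on F# gives F#-A-C-Eb.
With the 43 figure the chord is in second inversion; from the bass C upward in close position it reads C-Eb-F#-A.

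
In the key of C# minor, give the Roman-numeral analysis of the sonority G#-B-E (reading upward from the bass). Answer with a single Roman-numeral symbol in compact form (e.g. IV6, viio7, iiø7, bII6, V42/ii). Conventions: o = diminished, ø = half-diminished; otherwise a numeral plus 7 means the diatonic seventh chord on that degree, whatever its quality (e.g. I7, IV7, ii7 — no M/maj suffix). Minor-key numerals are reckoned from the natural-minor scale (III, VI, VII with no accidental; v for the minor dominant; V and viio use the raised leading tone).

III6

The pitches E-G#-B form a major triad rooted on E.
E is scale degree 3 in C# minor, and a major triad on that degree is written III.
With G# in the bass the chord is in first inversion, so the figured bass is 6.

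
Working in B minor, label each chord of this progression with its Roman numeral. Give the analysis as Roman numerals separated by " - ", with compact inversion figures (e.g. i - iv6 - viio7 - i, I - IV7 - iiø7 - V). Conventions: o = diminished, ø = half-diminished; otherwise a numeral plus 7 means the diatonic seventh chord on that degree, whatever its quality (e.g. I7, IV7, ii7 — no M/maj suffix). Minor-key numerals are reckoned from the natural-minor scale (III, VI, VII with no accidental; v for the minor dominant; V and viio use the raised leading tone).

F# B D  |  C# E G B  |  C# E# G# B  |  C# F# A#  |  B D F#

i64 - iiø7 - V7/V - V64 - i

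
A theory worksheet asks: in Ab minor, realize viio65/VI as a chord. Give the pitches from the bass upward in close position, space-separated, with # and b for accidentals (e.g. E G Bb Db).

Gb Bbb Dbb Eb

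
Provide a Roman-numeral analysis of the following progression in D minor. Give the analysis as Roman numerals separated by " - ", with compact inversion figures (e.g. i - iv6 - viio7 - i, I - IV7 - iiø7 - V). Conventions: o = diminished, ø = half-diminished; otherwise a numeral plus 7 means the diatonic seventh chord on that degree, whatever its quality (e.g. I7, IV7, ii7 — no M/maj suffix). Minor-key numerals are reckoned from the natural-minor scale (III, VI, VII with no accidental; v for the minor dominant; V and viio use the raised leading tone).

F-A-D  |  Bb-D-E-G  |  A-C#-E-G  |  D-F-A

i6 - iiø43 - V7 - i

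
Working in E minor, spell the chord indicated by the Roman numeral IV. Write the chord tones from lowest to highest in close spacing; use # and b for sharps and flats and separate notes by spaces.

Scale degree 4 in E minor is A; here the chord built on it is altered to a major triad. IV is the major subdominant, borrowed from the parallel major.
So the chord is A-C#-E.

A C# E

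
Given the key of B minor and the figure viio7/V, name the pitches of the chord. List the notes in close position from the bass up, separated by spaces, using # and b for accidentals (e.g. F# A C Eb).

viio7/V is a secondary leading-tone chord. The target V is F# in B minor; the applied chord is rooted a semitone below, on E#.
Building a fully diminished seventh chord on E# gives E#-G#-B-D.

E# G# B D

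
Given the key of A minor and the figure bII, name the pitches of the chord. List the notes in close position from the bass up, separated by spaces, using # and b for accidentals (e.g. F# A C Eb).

Bb D F

bII is the Neapolitan chord — a major triad on the lowered second degree. In A minor that root is Bb.
So the chord is Bb-D-F, a major triad.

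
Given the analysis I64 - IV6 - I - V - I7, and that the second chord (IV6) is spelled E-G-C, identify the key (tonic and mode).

The chord C/E is a major triad rooted on C; its label is IV6.
If C is scale degree 4 and the mode makes that degree carry a major triad, the tonic is G and the mode is major.

G major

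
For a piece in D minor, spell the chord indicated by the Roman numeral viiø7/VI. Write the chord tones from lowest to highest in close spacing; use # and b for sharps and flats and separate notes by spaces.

A C Eb G

The slash marks an applied leading-tone chord: viio of VI. In D minor, VI is Bb, so the leading tone to it is A, a half step below.
Building a half-diminished seventh chord on A gives A-C-Eb-G.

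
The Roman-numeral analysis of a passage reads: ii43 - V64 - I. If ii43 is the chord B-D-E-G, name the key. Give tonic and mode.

D major

The chord Em7/B is a minor seventh chord rooted on E; its label is ii43.
ii43 on E implies E is the supertonic; that puts the tonic at D, and the lowercase numeral fits major mode.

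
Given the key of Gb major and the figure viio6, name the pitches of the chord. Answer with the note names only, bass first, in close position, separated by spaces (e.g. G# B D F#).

In Gb major, the leading tone is F, and the diatonic chord built there is a diminished triad.
Stacking thirds from F gives F-Ab-Cb.
With the 6 figure the chord is in first inversion; from the bass Ab upward in close position it reads Ab-Cb-F.

Ab Cb F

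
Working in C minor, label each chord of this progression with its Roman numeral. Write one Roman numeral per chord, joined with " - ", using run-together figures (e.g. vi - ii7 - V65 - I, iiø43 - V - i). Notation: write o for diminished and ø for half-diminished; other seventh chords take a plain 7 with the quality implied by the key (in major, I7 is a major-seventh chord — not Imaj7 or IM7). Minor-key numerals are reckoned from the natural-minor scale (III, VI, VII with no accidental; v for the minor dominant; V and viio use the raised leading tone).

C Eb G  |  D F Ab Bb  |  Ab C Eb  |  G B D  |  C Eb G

i - VII65 - VI - V - i

C-Eb-G: root C is the tonic; minor triad there is i.
D-F-Ab-Bb has root Bb, degree 7 in C minor, so VII65.
Ab-C-Eb: major triad on Ab = scale degree 6 → VI.
G-B-D has root G, degree 5 in C minor, so V.
C-Eb-G has root C, degree 1 in C minor, so i.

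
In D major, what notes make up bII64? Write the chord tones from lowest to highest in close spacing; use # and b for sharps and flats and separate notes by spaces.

Scale degree 2 in D major is E; lowering it a half step gives Eb. bII64 is the Neapolitan chord — a major triad on the lowered second degree.
So the chord is Eb-G-Bb.
With the 64 figure the chord is in second inversion; from the bass Bb upward in close position it reads Bb-Eb-G.

Bb Eb G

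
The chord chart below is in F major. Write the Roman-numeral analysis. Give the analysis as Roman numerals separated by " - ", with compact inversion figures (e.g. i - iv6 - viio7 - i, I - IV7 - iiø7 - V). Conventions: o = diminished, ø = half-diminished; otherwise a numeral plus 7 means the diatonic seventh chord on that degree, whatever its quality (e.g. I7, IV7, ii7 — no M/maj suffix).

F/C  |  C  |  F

F/C has root F, degree 1 in F major, so I64.
C: major triad on C = scale degree 5 → V.
F: major triad on F = scale degree 1 → I.

I64 - V - I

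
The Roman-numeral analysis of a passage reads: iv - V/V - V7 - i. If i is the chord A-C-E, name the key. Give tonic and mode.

A minor

i is given as A-C-E — a minor triad with root A.
If A is scale degree 1 and the mode makes that degree carry a minor triad, the tonic is A and the mode is minor.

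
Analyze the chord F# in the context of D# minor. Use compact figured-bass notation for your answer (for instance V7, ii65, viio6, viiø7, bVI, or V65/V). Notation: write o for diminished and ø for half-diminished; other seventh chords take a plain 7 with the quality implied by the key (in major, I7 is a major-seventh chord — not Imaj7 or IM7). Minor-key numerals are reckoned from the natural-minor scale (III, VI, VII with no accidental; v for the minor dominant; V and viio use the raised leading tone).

Stacked in thirds the chord is F#-A#-C#: a major triad on F#.
In D# minor, F# is the mediant; the diatonic major triad there is III.

III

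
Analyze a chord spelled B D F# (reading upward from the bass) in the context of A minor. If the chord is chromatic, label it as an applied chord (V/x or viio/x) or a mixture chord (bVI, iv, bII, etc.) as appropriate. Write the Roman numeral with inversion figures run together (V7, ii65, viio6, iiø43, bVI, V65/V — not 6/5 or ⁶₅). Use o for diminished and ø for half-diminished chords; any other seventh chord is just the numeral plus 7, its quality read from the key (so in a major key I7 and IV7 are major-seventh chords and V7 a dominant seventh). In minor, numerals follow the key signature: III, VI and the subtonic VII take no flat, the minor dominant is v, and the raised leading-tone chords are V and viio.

Stacked in thirds the chord is B-D-F#: a minor triad on B.
B is the second degree of A minor. This is the minor supertonic, borrowed from the parallel major (the Dorian ii).

ii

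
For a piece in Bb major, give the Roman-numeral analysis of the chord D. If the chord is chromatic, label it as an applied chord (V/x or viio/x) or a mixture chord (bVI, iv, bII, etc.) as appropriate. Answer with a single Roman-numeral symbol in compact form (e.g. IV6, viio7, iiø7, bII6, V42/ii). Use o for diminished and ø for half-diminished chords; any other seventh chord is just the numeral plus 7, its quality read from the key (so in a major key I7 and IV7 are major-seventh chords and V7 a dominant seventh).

The pitches D-F#-A form a major triad rooted on D.
D is not a diatonic chord root with this quality in Bb major, but it lies a perfect fifth above G (vi), so the chord functions as an applied dominant of vi.

V/vi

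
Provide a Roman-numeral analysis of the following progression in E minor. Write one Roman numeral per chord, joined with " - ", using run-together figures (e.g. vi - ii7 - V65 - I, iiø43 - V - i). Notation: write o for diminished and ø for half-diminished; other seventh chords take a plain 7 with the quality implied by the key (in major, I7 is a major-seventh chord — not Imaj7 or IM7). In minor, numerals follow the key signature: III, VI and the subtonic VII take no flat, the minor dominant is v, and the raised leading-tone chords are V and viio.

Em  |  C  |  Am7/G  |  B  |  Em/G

Em: minor triad on E = scale degree 1 → i.
C has root C, degree 6 in E minor, so VI.
Am7/G: minor seventh chord on A = scale degree 4 → iv42.
B: major triad on B = scale degree 5 → V.
Em/G: minor triad on E = scale degree 1 → i6.

i - VI - iv42 - V - i6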